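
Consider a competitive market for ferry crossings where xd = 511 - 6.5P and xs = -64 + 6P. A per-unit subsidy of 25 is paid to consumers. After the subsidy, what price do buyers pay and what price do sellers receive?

Pre-subsidy: 511 - 6.5P = -64 + 6P gives P* = 46, x* = 212.
With the rebate, buyers effectively pay Pb = Ps − 25, where Ps is the price sellers receive.
Demand in terms of Ps becomes xd = 511 − 6.5(Ps − 25) = 673.5 - 6.5Ps. Setting this equal to supply: 673.5 - 6.5Ps = -64 + 6Ps, so Ps = 59.
Buyers pay Pb = 59 − 25 = 34; x' = -64 + 6·59 = 290.

Buyers pay 34; sellers receive 59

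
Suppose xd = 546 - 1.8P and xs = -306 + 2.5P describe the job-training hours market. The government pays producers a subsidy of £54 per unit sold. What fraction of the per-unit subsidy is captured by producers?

Pre-subsidy: 546 - 1.8P = -306 + 2.5P gives P* = 8520/43, x* = 8142/43.
With the subsidy, sellers receive Ps = Pb + 54 for each unit, where Pb is the price buyers pay.
Supply in terms of Pb becomes xs = -306 + 2.5(Pb + 54) = -171 + 2.5Pb. Setting this equal to demand: 546 - 1.8Pb = -171 + 2.5Pb, so Pb = 7170/43.
Sellers receive Ps = 7170/43 + 54 = 9492/43; x' = 546 − 1.8·(7170/43) = 10572/43.
Buyers' price falls by P* − Pb = 8520/43 − 7170/43 = 1350/43; sellers' price rises by Ps − P* = 9492/43 − 8520/43 = 972/43.
So producers capture (972/43)/54 = 18/43 of each unit of subsidy.

Producer share = 18/43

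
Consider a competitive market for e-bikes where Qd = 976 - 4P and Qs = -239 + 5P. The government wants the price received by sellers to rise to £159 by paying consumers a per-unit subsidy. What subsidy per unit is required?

Required subsidy s = £54 per unit

At a seller price of 159, quantity supplied is -239 + 5·159 = 556.
Buyers absorb 556 only when they pay Pb with 976 − 4·Pb = 556, i.e. Pb = 105.
s = Ps − Pb = 159 − 105 = 54.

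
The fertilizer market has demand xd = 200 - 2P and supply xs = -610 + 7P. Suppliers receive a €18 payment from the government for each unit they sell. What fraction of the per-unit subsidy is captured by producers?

Pre-subsidy: 200 - 2P = -610 + 7P gives P* = 90, x* = 20.
With the subsidy, sellers receive Ps = Pb + 18 for each unit, where Pb is the price buyers pay.
Supply in terms of Pb becomes xs = -610 + 7(Pb + 18) = -484 + 7Pb. Setting this equal to demand: 200 - 2Pb = -484 + 7Pb, so Pb = 76.
Sellers receive Ps = 76 + 18 = 94; x' = 200 − 2·76 = 48.
Buyers' price falls by P* − Pb = 90 − 76 = 14; sellers' price rises by Ps − P* = 94 − 90 = 4.
So producers capture 4/18 = 2/9 of each unit of subsidy.

Producer share = 2/9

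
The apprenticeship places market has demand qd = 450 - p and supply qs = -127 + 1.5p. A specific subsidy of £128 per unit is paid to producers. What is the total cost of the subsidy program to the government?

Pre-subsidy: 450 - p = -127 + 1.5p gives p* = 230.8, q* = 219.2.
With the subsidy, sellers receive ps = pb + 128 for each unit, where pb is the price buyers pay.
Supply in terms of pb becomes qs = -127 + 1.5(pb + 128) = 65 + 1.5pb. Setting this equal to demand: 450 - pb = 65 + 1.5pb, so pb = 154.
Sellers receive ps = 154 + 128 = 282; q' = 450 − 1·154 = 296.
Government outlay = subsidy × quantity = 128 × 296 = 37888.

Government cost = £37888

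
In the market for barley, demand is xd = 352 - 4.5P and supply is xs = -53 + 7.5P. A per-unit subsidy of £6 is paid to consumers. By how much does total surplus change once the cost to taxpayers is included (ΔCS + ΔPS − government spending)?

Net change in total surplus = -£50.625

Pre-subsidy: 352 - 4.5P = -53 + 7.5P gives P* = 33.75, x* = 200.125.
With the rebate, buyers effectively pay Pb = Ps − 6, where Ps is the price sellers receive.
Demand in terms of Ps becomes xd = 352 − 4.5(Ps − 6) = 379 - 4.5Ps. Setting this equal to supply: 379 - 4.5Ps = -53 + 7.5Ps, so Ps = 36.
Buyers pay Pb = 36 − 6 = 30; x' = -53 + 7.5·36 = 217.
ΔCS = ½(200.125 + 217)(33.75 − 30) = 782.109375; ΔPS = ½(200.125 + 217)(36 − 33.75) = 469.265625.
Government spending = 6 × 217 = 1302.
Net change = 782.109375 + 469.265625 − 1302 = -50.625. The loss equals the DWL triangle ½·6·16.875.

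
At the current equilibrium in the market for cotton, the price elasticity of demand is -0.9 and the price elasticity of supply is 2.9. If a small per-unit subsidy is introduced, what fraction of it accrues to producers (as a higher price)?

Producer share = 9/38

For a small subsidy around the equilibrium, the benefit split depends on the relative slopes, which at a point are proportional to the elasticities.
Buyer share = εs/(εs + |εd|) = 2.9/(2.9 + 0.9) = 29/38; seller share = |εd|/(εs + |εd|) = 9/38.
So producers capture 9/38 of the subsidy.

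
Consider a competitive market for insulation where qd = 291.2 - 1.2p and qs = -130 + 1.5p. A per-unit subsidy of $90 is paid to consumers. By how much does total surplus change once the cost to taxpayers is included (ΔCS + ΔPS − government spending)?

Pre-subsidy: 291.2 - 1.2p = -130 + 1.5p gives p* = 156, q* = 104.
With the rebate, buyers effectively pay pb = ps − 90, where ps is the price sellers receive.
Demand in terms of ps becomes qd = 291.2 − 1.2(ps − 90) = 399.2 - 1.2ps. Setting this equal to supply: 399.2 - 1.2ps = -130 + 1.5ps, so ps = 196.
Buyers pay pb = 196 − 90 = 106; q' = -130 + 1.5·196 = 164.
ΔCS = ½(104 + 164)(156 − 106) = 6700; ΔPS = ½(104 + 164)(196 − 156) = 5360.
Government spending = 90 × 164 = 14760.
Net change = 6700 + 5360 − 14760 = -2700. The loss equals the DWL triangle ½·90·60.

Net change in total surplus = -$2700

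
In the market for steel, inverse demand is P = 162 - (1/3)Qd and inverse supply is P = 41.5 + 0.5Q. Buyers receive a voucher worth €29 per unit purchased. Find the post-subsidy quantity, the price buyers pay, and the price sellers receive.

Q' = 179.4; buyers pay €102.2; sellers receive €131.2

Pre-subsidy: 162 - (1/3)Q = 41.5 + 0.5Q gives Q* = 144.6 and P* = 113.8.
With the rebate, buyers effectively pay Pb = Ps − 29, where Ps is the price sellers receive.
On the curves, Pb = 162 - (1/3)Q and Ps = 41.5 + 0.5Q; the wedge Ps − Pb = 29 gives 41.5 + 0.5Q − (162 - (1/3)Q) = 29, so Q' = 179.4.
Then Pb = 162 − (1/3)·179.4 = 102.2 and Ps = 41.5 + 0.5·179.4 = 131.2.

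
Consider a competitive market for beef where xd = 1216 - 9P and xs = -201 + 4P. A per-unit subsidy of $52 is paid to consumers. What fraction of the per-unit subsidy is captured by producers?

Producer share = 9/13

Pre-subsidy: 1216 - 9P = -201 + 4P gives P* = 109, x* = 235.
With the rebate, buyers effectively pay Pb = Ps − 52, where Ps is the price sellers receive.
Demand in terms of Ps becomes xd = 1216 − 9(Ps − 52) = 1684 - 9Ps. Setting this equal to supply: 1684 - 9Ps = -201 + 4Ps, so Ps = 145.
Buyers pay Pb = 145 − 52 = 93; x' = -201 + 4·145 = 379.
Buyers' price falls by P* − Pb = 109 − 93 = 16; sellers' price rises by Ps − P* = 145 − 109 = 36.
So producers capture 36/52 = 9/13 of each unit of subsidy.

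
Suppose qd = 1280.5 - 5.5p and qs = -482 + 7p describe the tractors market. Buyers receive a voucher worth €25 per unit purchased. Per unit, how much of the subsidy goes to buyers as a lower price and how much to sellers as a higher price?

Buyers gain €14 per unit; sellers gain €11 per unit

Pre-subsidy: 1280.5 - 5.5p = -482 + 7p gives p* = 141, q* = 505.
With the rebate, buyers effectively pay pb = ps − 25, where ps is the price sellers receive.
Demand in terms of ps becomes qd = 1280.5 − 5.5(ps − 25) = 1418 - 5.5ps. Setting this equal to supply: 1418 - 5.5ps = -482 + 7ps, so ps = 152.
Buyers pay pb = 152 − 25 = 127; q' = -482 + 7·152 = 582.
Buyers' price falls by p* − pb = 141 − 127 = 14; sellers' price rises by ps − p* = 152 − 141 = 11.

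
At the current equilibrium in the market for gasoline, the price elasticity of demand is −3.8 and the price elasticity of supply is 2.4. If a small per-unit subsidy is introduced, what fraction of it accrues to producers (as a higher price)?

Producer share = 19/31

For a small subsidy around the equilibrium, the benefit split depends on the relative slopes, which at a point are proportional to the elasticities.
Buyer share = εs/(εs + |εd|) = 2.4/(2.4 + 3.8) = 12/31; seller share = |εd|/(εs + |εd|) = 19/31.
So producers capture 19/31 of the subsidy.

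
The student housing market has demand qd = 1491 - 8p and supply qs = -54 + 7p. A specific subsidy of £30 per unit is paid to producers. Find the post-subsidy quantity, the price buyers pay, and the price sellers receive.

Pre-subsidy: 1491 - 8p = -54 + 7p gives p* = 103, q* = 667.
With the subsidy, sellers receive ps = pb + 30 for each unit, where pb is the price buyers pay.
Supply in terms of pb becomes qs = -54 + 7(pb + 30) = 156 + 7pb. Setting this equal to demand: 1491 - 8pb = 156 + 7pb, so pb = 89.
Sellers receive ps = 89 + 30 = 119; q' = 1491 − 8·89 = 779.

q' = 779; buyers pay £89; sellers receive £119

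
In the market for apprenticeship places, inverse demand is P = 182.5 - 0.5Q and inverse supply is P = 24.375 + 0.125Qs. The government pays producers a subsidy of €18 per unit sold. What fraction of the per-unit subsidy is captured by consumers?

Consumer share = 0.8

Pre-subsidy: 182.5 - 0.5Q = 24.375 + 0.125Q gives Q* = 253 and P* = 56.
With the subsidy, sellers receive Ps = Pb + 18 for each unit, where Pb is the price buyers pay.
On the curves, Pb = 182.5 - 0.5Q and Ps = 24.375 + 0.125Q; the wedge Ps − Pb = 18 gives 24.375 + 0.125Q − (182.5 - 0.5Q) = 18, so Q' = 281.8.
Then Pb = 182.5 − 0.5·281.8 = 41.6 and Ps = 24.375 + 0.125·281.8 = 59.6.
Buyers' price falls by P* − Pb = 56 − 41.6 = 14.4; sellers' price rises by Ps − P* = 59.6 − 56 = 3.6.
So consumers capture 14.4/18 = 0.8 of each unit of subsidy.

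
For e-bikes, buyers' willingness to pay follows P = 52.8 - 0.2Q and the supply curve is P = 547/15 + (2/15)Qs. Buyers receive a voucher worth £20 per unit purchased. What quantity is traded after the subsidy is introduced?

Q' = 109

Pre-subsidy: 52.8 - 0.2Q = 547/15 + (2/15)Q gives Q* = 49 and P* = 43.
With the rebate, buyers effectively pay Pb = Ps − 20, where Ps is the price sellers receive.
On the curves, Pb = 52.8 - 0.2Q and Ps = 547/15 + (2/15)Q; the wedge Ps − Pb = 20 gives 547/15 + (2/15)Q − (52.8 - 0.2Q) = 20, so Q' = 109.
Then Pb = 52.8 − 0.2·109 = 31 and Ps = 547/15 + (2/15)·109 = 51.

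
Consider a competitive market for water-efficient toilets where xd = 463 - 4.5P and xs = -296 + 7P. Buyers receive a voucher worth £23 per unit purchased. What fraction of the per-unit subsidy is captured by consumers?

Consumer share = 14/23

Pre-subsidy: 463 - 4.5P = -296 + 7P gives P* = 66, x* = 166.
With the rebate, buyers effectively pay Pb = Ps − 23, where Ps is the price sellers receive.
Demand in terms of Ps becomes xd = 463 − 4.5(Ps − 23) = 566.5 - 4.5Ps. Setting this equal to supply: 566.5 - 4.5Ps = -296 + 7Ps, so Ps = 75.
Buyers pay Pb = 75 − 23 = 52; x' = -296 + 7·75 = 229.
Buyers' price falls by P* − Pb = 66 − 52 = 14; sellers' price rises by Ps − P* = 75 − 66 = 9.
So consumers capture 14/23 = 14/23 of each unit of subsidy.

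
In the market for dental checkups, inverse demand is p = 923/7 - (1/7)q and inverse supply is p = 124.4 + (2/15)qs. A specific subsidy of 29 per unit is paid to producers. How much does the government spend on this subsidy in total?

Government cost = 3828

Pre-subsidy: 923/7 - (1/7)q = 124.4 + (2/15)q gives q* = 27 and p* = 128.
With the subsidy, sellers receive ps = pb + 29 for each unit, where pb is the price buyers pay.
On the curves, pb = 923/7 - (1/7)q and ps = 124.4 + (2/15)q; the wedge ps − pb = 29 gives 124.4 + (2/15)q − (923/7 - (1/7)q) = 29, so q' = 132.
Then pb = 923/7 − (1/7)·132 = 113 and ps = 124.4 + (2/15)·132 = 142.
Government outlay = subsidy × quantity = 29 × 132 = 3828.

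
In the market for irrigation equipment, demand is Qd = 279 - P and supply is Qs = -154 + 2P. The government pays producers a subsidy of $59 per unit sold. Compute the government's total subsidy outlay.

Pre-subsidy: 279 - P = -154 + 2P gives P* = 433/3, Q* = 404/3.
With the subsidy, sellers receive Ps = Pb + 59 for each unit, where Pb is the price buyers pay.
Supply in terms of Pb becomes Qs = -154 + 2(Pb + 59) = -36 + 2Pb. Setting this equal to demand: 279 - Pb = -36 + 2Pb, so Pb = 105.
Sellers receive Ps = 105 + 59 = 164; Q' = 279 − 1·105 = 174.
Government outlay = subsidy × quantity = 59 × 174 = 10266.

Government cost = $10266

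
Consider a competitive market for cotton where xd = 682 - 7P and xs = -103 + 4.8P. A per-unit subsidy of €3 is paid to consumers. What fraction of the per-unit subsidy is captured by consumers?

Consumer share = 24/59

Pre-subsidy: 682 - 7P = -103 + 4.8P gives P* = 3925/59, x* = 12763/59.
With the rebate, buyers effectively pay Pb = Ps − 3, where Ps is the price sellers receive.
Demand in terms of Ps becomes xd = 682 − 7(Ps − 3) = 703 - 7Ps. Setting this equal to supply: 703 - 7Ps = -103 + 4.8Ps, so Ps = 4030/59.
Buyers pay Pb = 4030/59 − 3 = 3853/59; x' = -103 + 4.8·(4030/59) = 13267/59.
Buyers' price falls by P* − Pb = 3925/59 − 3853/59 = 72/59; sellers' price rises by Ps − P* = 4030/59 − 3925/59 = 105/59.
So consumers capture (72/59)/3 = 24/59 of each unit of subsidy.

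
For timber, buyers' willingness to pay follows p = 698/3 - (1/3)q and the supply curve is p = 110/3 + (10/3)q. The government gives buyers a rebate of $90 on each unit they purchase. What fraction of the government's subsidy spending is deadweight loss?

DWL / government spending = 45/286

Pre-subsidy: 698/3 - (1/3)q = 110/3 + (10/3)q gives q* = 588/11 and p* = 7090/33.
With the rebate, buyers effectively pay pb = ps − 90, where ps is the price sellers receive.
On the curves, pb = 698/3 - (1/3)q and ps = 110/3 + (10/3)q; the wedge ps − pb = 90 gives 110/3 + (10/3)q − (698/3 - (1/3)q) = 90, so q' = 78.
Then pb = 698/3 − (1/3)·78 = 620/3 and ps = 110/3 + (10/3)·78 = 890/3.
ΔCS = ½(588/11 + 78)(7090/33 − 620/3) = 65070/121; ΔPS = ½(588/11 + 78)(890/3 − 7090/33) = 650700/121.
Government spending = 90 × 78 = 7020.
DWL = ½ × 90 × (78 − 588/11) = 12150/11; fraction = (12150/11) / 7020 = 45/286.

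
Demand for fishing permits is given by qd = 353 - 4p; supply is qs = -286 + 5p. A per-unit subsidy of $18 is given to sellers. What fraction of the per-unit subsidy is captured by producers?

Producer share = 4/9

Pre-subsidy: 353 - 4p = -286 + 5p gives p* = 71, q* = 69.
With the subsidy, sellers receive ps = pb + 18 for each unit, where pb is the price buyers pay.
Supply in terms of pb becomes qs = -286 + 5(pb + 18) = -196 + 5pb. Setting this equal to demand: 353 - 4pb = -196 + 5pb, so pb = 61.
Sellers receive ps = 61 + 18 = 79; q' = 353 − 4·61 = 109.
Buyers' price falls by p* − pb = 71 − 61 = 10; sellers' price rises by ps − p* = 79 − 71 = 8.
So producers capture 8/18 = 4/9 of each unit of subsidy.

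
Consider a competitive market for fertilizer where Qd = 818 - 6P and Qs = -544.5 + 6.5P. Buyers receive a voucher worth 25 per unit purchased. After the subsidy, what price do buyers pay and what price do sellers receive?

Pre-subsidy: 818 - 6P = -544.5 + 6.5P gives P* = 109, Q* = 164.
With the rebate, buyers effectively pay Pb = Ps − 25, where Ps is the price sellers receive.
Demand in terms of Ps becomes Qd = 818 − 6(Ps − 25) = 968 - 6Ps. Setting this equal to supply: 968 - 6Ps = -544.5 + 6.5Ps, so Ps = 121.
Buyers pay Pb = 121 − 25 = 96; Q' = -544.5 + 6.5·121 = 242.

Buyers pay 96; sellers receive 121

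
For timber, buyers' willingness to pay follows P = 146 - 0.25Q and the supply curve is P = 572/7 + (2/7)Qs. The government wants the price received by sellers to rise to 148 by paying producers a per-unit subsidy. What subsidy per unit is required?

Required subsidy s = 60 per unit

At a seller price of 148, quantity supplied is -286 + 3.5·148 = 232.
Buyers absorb 232 only when they pay Pb = 146 − 0.25·232 = 88.
s = Ps − Pb = 148 − 88 = 60.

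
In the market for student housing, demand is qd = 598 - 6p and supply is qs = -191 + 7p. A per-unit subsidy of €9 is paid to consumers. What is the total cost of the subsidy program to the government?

Government cost = 30762/13

Pre-subsidy: 598 - 6p = -191 + 7p gives p* = 789/13, q* = 3040/13.
With the rebate, buyers effectively pay pb = ps − 9, where ps is the price sellers receive.
Demand in terms of ps becomes qd = 598 − 6(ps − 9) = 652 - 6ps. Setting this equal to supply: 652 - 6ps = -191 + 7ps, so ps = 843/13.
Buyers pay pb = 843/13 − 9 = 726/13; q' = -191 + 7·(843/13) = 3418/13.
Government outlay = subsidy × quantity = 9 × 3418/13 = 30762/13.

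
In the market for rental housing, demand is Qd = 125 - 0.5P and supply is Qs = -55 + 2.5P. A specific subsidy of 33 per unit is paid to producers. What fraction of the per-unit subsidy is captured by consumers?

Consumer share = 5/6

Pre-subsidy: 125 - 0.5P = -55 + 2.5P gives P* = 60, Q* = 95.
With the subsidy, sellers receive Ps = Pb + 33 for each unit, where Pb is the price buyers pay.
Supply in terms of Pb becomes Qs = -55 + 2.5(Pb + 33) = 27.5 + 2.5Pb. Setting this equal to demand: 125 - 0.5Pb = 27.5 + 2.5Pb, so Pb = 32.5.
Sellers receive Ps = 32.5 + 33 = 65.5; Q' = 125 − 0.5·32.5 = 108.75.
Buyers' price falls by P* − Pb = 60 − 32.5 = 27.5; sellers' price rises by Ps − P* = 65.5 − 60 = 5.5.
So consumers capture 27.5/33 = 5/6 of each unit of subsidy.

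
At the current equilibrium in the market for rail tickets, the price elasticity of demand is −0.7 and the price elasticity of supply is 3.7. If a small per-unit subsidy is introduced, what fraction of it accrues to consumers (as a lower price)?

For a small subsidy around the equilibrium, the benefit split depends on the relative slopes, which at a point are proportional to the elasticities.
Buyer share = εs/(εs + |εd|) = 3.7/(3.7 + 0.7) = 37/44; seller share = |εd|/(εs + |εd|) = 7/44.

Consumer share = 37/44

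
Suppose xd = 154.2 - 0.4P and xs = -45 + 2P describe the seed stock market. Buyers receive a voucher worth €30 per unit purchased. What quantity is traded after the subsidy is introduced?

Pre-subsidy: 154.2 - 0.4P = -45 + 2P gives P* = 83, x* = 121.
With the rebate, buyers effectively pay Pb = Ps − 30, where Ps is the price sellers receive.
Demand in terms of Ps becomes xd = 154.2 − 0.4(Ps − 30) = 166.2 - 0.4Ps. Setting this equal to supply: 166.2 - 0.4Ps = -45 + 2Ps, so Ps = 88.
Buyers pay Pb = 88 − 30 = 58; x' = -45 + 2·88 = 131.

x' = 131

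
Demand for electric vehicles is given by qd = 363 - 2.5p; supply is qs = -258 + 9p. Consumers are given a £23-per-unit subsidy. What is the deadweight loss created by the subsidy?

Deadweight loss = £517.5

Pre-subsidy: 363 - 2.5p = -258 + 9p gives p* = 54, q* = 228.
With the rebate, buyers effectively pay pb = ps − 23, where ps is the price sellers receive.
Demand in terms of ps becomes qd = 363 − 2.5(ps − 23) = 420.5 - 2.5ps. Setting this equal to supply: 420.5 - 2.5ps = -258 + 9ps, so ps = 59.
Buyers pay pb = 59 − 23 = 36; q' = -258 + 9·59 = 273.
The subsidy expands output by 273 − 228 = 45 past the efficient level; on those units the gap between marginal cost and willingness to pay runs from 0 up to 23.
DWL = ½ × 23 × 45 = 517.5.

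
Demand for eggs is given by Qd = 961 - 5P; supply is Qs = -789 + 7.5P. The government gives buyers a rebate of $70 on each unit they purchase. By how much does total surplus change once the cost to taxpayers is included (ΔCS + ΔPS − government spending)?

Net change in total surplus = -$7350

Pre-subsidy: 961 - 5P = -789 + 7.5P gives P* = 140, Q* = 261.
With the rebate, buyers effectively pay Pb = Ps − 70, where Ps is the price sellers receive.
Demand in terms of Ps becomes Qd = 961 − 5(Ps − 70) = 1311 - 5Ps. Setting this equal to supply: 1311 - 5Ps = -789 + 7.5Ps, so Ps = 168.
Buyers pay Pb = 168 − 70 = 98; Q' = -789 + 7.5·168 = 471.
ΔCS = ½(261 + 471)(140 − 98) = 15372; ΔPS = ½(261 + 471)(168 − 140) = 10248.
Government spending = 70 × 471 = 32970.
Net change = 15372 + 10248 − 32970 = -7350. The loss equals the DWL triangle ½·70·210.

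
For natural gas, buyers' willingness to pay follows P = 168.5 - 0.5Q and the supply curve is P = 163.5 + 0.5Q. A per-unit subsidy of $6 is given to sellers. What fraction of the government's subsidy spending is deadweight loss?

Pre-subsidy: 168.5 - 0.5Q = 163.5 + 0.5Q gives Q* = 5 and P* = 166.
With the subsidy, sellers receive Ps = Pb + 6 for each unit, where Pb is the price buyers pay.
On the curves, Pb = 168.5 - 0.5Q and Ps = 163.5 + 0.5Q; the wedge Ps − Pb = 6 gives 163.5 + 0.5Q − (168.5 - 0.5Q) = 6, so Q' = 11.
Then Pb = 168.5 − 0.5·11 = 163 and Ps = 163.5 + 0.5·11 = 169.
ΔCS = ½(5 + 11)(166 − 163) = 24; ΔPS = ½(5 + 11)(169 − 166) = 24.
Government spending = 6 × 11 = 66.
DWL = ½ × 6 × (11 − 5) = 18; fraction = 18 / 66 = 3/11.

DWL / government spending = 3/11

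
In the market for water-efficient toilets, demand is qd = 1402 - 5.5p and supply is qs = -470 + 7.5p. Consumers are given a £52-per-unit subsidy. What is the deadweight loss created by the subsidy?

Pre-subsidy: 1402 - 5.5p = -470 + 7.5p gives p* = 144, q* = 610.
With the rebate, buyers effectively pay pb = ps − 52, where ps is the price sellers receive.
Demand in terms of ps becomes qd = 1402 − 5.5(ps − 52) = 1688 - 5.5ps. Setting this equal to supply: 1688 - 5.5ps = -470 + 7.5ps, so ps = 166.
Buyers pay pb = 166 − 52 = 114; q' = -470 + 7.5·166 = 775.
The subsidy expands output by 775 − 610 = 165 past the efficient level; on those units the gap between marginal cost and willingness to pay runs from 0 up to 52.
DWL = ½ × 52 × 165 = 4290.

Deadweight loss = £4290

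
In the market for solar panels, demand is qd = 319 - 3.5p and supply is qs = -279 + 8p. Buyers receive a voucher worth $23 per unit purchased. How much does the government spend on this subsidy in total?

Pre-subsidy: 319 - 3.5p = -279 + 8p gives p* = 52, q* = 137.
With the rebate, buyers effectively pay pb = ps − 23, where ps is the price sellers receive.
Demand in terms of ps becomes qd = 319 − 3.5(ps − 23) = 399.5 - 3.5ps. Setting this equal to supply: 399.5 - 3.5ps = -279 + 8ps, so ps = 59.
Buyers pay pb = 59 − 23 = 36; q' = -279 + 8·59 = 193.
Government outlay = subsidy × quantity = 23 × 193 = 4439.

Government cost = $4439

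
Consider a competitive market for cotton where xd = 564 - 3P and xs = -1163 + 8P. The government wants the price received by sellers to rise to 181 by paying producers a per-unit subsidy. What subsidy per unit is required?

Required subsidy s = 88 per unit

At a seller price of 181, quantity supplied is -1163 + 8·181 = 285.
Buyers absorb 285 only when they pay Pb with 564 − 3·Pb = 285, i.e. Pb = 93.
s = Ps − Pb = 181 − 93 = 88.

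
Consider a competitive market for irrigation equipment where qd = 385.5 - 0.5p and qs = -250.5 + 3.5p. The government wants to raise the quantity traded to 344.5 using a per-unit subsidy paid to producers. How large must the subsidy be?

Required subsidy s = 88 per unit

At q = 344.5, invert demand for the buyer price: pb = (385.5 − 344.5)/0.5 = 82; invert supply for the seller price: ps = (344.5 − (-250.5))/3.5 = 170.
The subsidy must fill the gap: s = ps − pb = 170 − 82 = 88.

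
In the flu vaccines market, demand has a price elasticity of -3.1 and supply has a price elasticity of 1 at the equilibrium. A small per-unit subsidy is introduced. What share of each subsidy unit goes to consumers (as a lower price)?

For a small subsidy around the equilibrium, the benefit split depends on the relative slopes, which at a point are proportional to the elasticities.
Buyer share = εs/(εs + |εd|) = 1/(1 + 3.1) = 10/41; seller share = |εd|/(εs + |εd|) = 31/41.

Consumer share = 10/41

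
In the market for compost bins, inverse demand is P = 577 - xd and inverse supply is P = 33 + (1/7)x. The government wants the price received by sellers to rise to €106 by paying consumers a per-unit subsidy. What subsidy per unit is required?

At a seller price of 106, quantity supplied is -231 + 7·106 = 511.
Buyers absorb 511 only when they pay Pb = 577 − 1·511 = 66.
s = Ps − Pb = 106 − 66 = 40.

Required subsidy s = €40 per unit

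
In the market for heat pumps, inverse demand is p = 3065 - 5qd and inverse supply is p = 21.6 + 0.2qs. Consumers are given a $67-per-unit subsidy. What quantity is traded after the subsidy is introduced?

q' = 7776/13

Pre-subsidy: 3065 - 5q = 21.6 + 0.2q gives q* = 15217/26 and p* = 3605/26.
With the rebate, buyers effectively pay pb = ps − 67, where ps is the price sellers receive.
On the curves, pb = 3065 - 5q and ps = 21.6 + 0.2q; the wedge ps − pb = 67 gives 21.6 + 0.2q − (3065 - 5q) = 67, so q' = 7776/13.
Then pb = 3065 − 5·(7776/13) = 965/13 and ps = 21.6 + 0.2·(7776/13) = 1836/13.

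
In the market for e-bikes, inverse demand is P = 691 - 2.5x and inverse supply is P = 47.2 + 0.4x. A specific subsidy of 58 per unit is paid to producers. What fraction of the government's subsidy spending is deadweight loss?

Pre-subsidy: 691 - 2.5x = 47.2 + 0.4x gives x* = 222 and P* = 136.
With the subsidy, sellers receive Ps = Pb + 58 for each unit, where Pb is the price buyers pay.
On the curves, Pb = 691 - 2.5x and Ps = 47.2 + 0.4x; the wedge Ps − Pb = 58 gives 47.2 + 0.4x − (691 - 2.5x) = 58, so x' = 242.
Then Pb = 691 − 2.5·242 = 86 and Ps = 47.2 + 0.4·242 = 144.
ΔCS = ½(222 + 242)(136 − 86) = 11600; ΔPS = ½(222 + 242)(144 − 136) = 1856.
Government spending = 58 × 242 = 14036.
DWL = ½ × 58 × (242 − 222) = 580; fraction = 580 / 14036 = 5/121.

DWL / government spending = 5/121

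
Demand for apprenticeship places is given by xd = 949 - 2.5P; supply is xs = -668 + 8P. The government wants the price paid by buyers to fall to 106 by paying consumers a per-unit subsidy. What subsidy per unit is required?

At a buyer price of 106, quantity demanded is 949 − 2.5·106 = 684.
Sellers supply 684 only when they receive Ps with -668 + 8·Ps = 684, i.e. Ps = 169.
s = Ps − Pb = 169 − 106 = 63.

Required subsidy s = 63 per unit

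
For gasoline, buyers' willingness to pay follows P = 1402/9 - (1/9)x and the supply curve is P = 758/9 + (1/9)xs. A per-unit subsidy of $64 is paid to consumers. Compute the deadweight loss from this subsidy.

Pre-subsidy: 1402/9 - (1/9)x = 758/9 + (1/9)x gives x* = 322 and P* = 120.
With the rebate, buyers effectively pay Pb = Ps − 64, where Ps is the price sellers receive.
On the curves, Pb = 1402/9 - (1/9)x and Ps = 758/9 + (1/9)x; the wedge Ps − Pb = 64 gives 758/9 + (1/9)x − (1402/9 - (1/9)x) = 64, so x' = 610.
Then Pb = 1402/9 − (1/9)·610 = 88 and Ps = 758/9 + (1/9)·610 = 152.
The subsidy expands output by 610 − 322 = 288 past the efficient level; on those units the gap between marginal cost and willingness to pay runs from 0 up to 64.
DWL = ½ × 64 × 288 = 9216.

Deadweight loss = $9216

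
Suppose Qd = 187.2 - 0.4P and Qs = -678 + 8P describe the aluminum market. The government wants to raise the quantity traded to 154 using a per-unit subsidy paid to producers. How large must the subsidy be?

At Q = 154, invert demand for the buyer price: Pb = (187.2 − 154)/0.4 = 83; invert supply for the seller price: Ps = (154 − (-678))/8 = 104.
The subsidy must fill the gap: s = Ps − Pb = 104 − 83 = 21.

Required subsidy s = 21 per unit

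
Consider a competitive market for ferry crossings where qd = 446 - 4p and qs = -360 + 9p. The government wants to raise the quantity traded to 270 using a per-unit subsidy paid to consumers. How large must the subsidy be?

Required subsidy s = 26 per unit

At q = 270, invert demand for the buyer price: pb = (446 − 270)/4 = 44; invert supply for the seller price: ps = (270 − (-360))/9 = 70.
The subsidy must fill the gap: s = ps − pb = 70 − 44 = 26.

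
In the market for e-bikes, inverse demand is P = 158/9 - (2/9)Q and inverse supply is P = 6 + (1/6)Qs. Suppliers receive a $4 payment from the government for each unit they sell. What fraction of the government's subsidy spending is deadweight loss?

Pre-subsidy: 158/9 - (2/9)Q = 6 + (1/6)Q gives Q* = 208/7 and P* = 230/21.
With the subsidy, sellers receive Ps = Pb + 4 for each unit, where Pb is the price buyers pay.
On the curves, Pb = 158/9 - (2/9)Q and Ps = 6 + (1/6)Q; the wedge Ps − Pb = 4 gives 6 + (1/6)Q − (158/9 - (2/9)Q) = 4, so Q' = 40.
Then Pb = 158/9 − (2/9)·40 = 26/3 and Ps = 6 + (1/6)·40 = 38/3.
ΔCS = ½(208/7 + 40)(230/21 − 26/3) = 3904/49; ΔPS = ½(208/7 + 40)(38/3 − 230/21) = 2928/49.
Government spending = 4 × 40 = 160.
DWL = ½ × 4 × (40 − 208/7) = 144/7; fraction = (144/7) / 160 = 9/70.

DWL / government spending = 9/70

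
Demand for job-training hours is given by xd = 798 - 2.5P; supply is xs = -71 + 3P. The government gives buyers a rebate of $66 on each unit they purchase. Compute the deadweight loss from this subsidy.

Deadweight loss = $2970

Pre-subsidy: 798 - 2.5P = -71 + 3P gives P* = 158, x* = 403.
With the rebate, buyers effectively pay Pb = Ps − 66, where Ps is the price sellers receive.
Demand in terms of Ps becomes xd = 798 − 2.5(Ps − 66) = 963 - 2.5Ps. Setting this equal to supply: 963 - 2.5Ps = -71 + 3Ps, so Ps = 188.
Buyers pay Pb = 188 − 66 = 122; x' = -71 + 3·188 = 493.
The subsidy expands output by 493 − 403 = 90 past the efficient level; on those units the gap between marginal cost and willingness to pay runs from 0 up to 66.
DWL = ½ × 66 × 90 = 2970.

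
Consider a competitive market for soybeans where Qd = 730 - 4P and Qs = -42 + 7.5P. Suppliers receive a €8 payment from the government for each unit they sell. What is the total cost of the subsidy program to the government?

Government cost = 88752/23

Pre-subsidy: 730 - 4P = -42 + 7.5P gives P* = 1544/23, Q* = 10614/23.
With the subsidy, sellers receive Ps = Pb + 8 for each unit, where Pb is the price buyers pay.
Supply in terms of Pb becomes Qs = -42 + 7.5(Pb + 8) = 18 + 7.5Pb. Setting this equal to demand: 730 - 4Pb = 18 + 7.5Pb, so Pb = 1424/23.
Sellers receive Ps = 1424/23 + 8 = 1608/23; Q' = 730 − 4·(1424/23) = 11094/23.
Government outlay = subsidy × quantity = 8 × 11094/23 = 88752/23.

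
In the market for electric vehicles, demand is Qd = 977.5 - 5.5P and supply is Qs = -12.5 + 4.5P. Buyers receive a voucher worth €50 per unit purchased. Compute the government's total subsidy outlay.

Government cost = €27837.5

Pre-subsidy: 977.5 - 5.5P = -12.5 + 4.5P gives P* = 99, Q* = 433.
With the rebate, buyers effectively pay Pb = Ps − 50, where Ps is the price sellers receive.
Demand in terms of Ps becomes Qd = 977.5 − 5.5(Ps − 50) = 1252.5 - 5.5Ps. Setting this equal to supply: 1252.5 - 5.5Ps = -12.5 + 4.5Ps, so Ps = 126.5.
Buyers pay Pb = 126.5 − 50 = 76.5; Q' = -12.5 + 4.5·126.5 = 556.75.
Government outlay = subsidy × quantity = 50 × 556.75 = 27837.5.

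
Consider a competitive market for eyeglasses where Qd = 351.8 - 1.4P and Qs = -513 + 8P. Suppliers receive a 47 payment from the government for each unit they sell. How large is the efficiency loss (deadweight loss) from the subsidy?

Deadweight loss = 1316

Pre-subsidy: 351.8 - 1.4P = -513 + 8P gives P* = 92, Q* = 223.
With the subsidy, sellers receive Ps = Pb + 47 for each unit, where Pb is the price buyers pay.
Supply in terms of Pb becomes Qs = -513 + 8(Pb + 47) = -137 + 8Pb. Setting this equal to demand: 351.8 - 1.4Pb = -137 + 8Pb, so Pb = 52.
Sellers receive Ps = 52 + 47 = 99; Q' = 351.8 − 1.4·52 = 279.
The subsidy expands output by 279 − 223 = 56 past the efficient level; on those units the gap between marginal cost and willingness to pay runs from 0 up to 47.
DWL = ½ × 47 × 56 = 1316.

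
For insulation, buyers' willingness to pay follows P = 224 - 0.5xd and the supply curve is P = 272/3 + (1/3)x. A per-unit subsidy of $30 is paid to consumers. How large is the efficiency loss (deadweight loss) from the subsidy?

Pre-subsidy: 224 - 0.5x = 272/3 + (1/3)x gives x* = 160 and P* = 144.
With the rebate, buyers effectively pay Pb = Ps − 30, where Ps is the price sellers receive.
On the curves, Pb = 224 - 0.5x and Ps = 272/3 + (1/3)x; the wedge Ps − Pb = 30 gives 272/3 + (1/3)x − (224 - 0.5x) = 30, so x' = 196.
Then Pb = 224 − 0.5·196 = 126 and Ps = 272/3 + (1/3)·196 = 156.
The subsidy expands output by 196 − 160 = 36 past the efficient level; on those units the gap between marginal cost and willingness to pay runs from 0 up to 30.
DWL = ½ × 30 × 36 = 540.

Deadweight loss = $540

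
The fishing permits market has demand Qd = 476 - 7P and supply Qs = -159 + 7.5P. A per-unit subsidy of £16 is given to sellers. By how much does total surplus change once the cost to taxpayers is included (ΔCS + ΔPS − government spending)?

Net change in total surplus = -13440/29

Pre-subsidy: 476 - 7P = -159 + 7.5P gives P* = 1270/29, Q* = 4914/29.
With the subsidy, sellers receive Ps = Pb + 16 for each unit, where Pb is the price buyers pay.
Supply in terms of Pb becomes Qs = -159 + 7.5(Pb + 16) = -39 + 7.5Pb. Setting this equal to demand: 476 - 7Pb = -39 + 7.5Pb, so Pb = 1030/29.
Sellers receive Ps = 1030/29 + 16 = 1494/29; Q' = 476 − 7·(1030/29) = 6594/29.
ΔCS = ½(4914/29 + 6594/29)(1270/29 − 1030/29) = 1380960/841; ΔPS = ½(4914/29 + 6594/29)(1494/29 − 1270/29) = 1288896/841.
Government spending = 16 × 6594/29 = 105504/29.
Net change = 1380960/841 + 1288896/841 − 105504/29 = -13440/29. The loss equals the DWL triangle ½·16·1680/29.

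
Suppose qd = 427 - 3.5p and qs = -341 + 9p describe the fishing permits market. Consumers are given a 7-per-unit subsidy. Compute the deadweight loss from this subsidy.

Pre-subsidy: 427 - 3.5p = -341 + 9p gives p* = 61.44, q* = 211.96.
With the rebate, buyers effectively pay pb = ps − 7, where ps is the price sellers receive.
Demand in terms of ps becomes qd = 427 − 3.5(ps − 7) = 451.5 - 3.5ps. Setting this equal to supply: 451.5 - 3.5ps = -341 + 9ps, so ps = 63.4.
Buyers pay pb = 63.4 − 7 = 56.4; q' = -341 + 9·63.4 = 229.6.
The subsidy expands output by 229.6 − 211.96 = 17.64 past the efficient level; on those units the gap between marginal cost and willingness to pay runs from 0 up to 7.
DWL = ½ × 7 × 17.64 = 61.74.

Deadweight loss = 61.74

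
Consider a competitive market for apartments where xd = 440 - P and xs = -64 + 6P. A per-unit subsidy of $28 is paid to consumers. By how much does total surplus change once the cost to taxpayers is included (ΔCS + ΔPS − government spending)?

Pre-subsidy: 440 - P = -64 + 6P gives P* = 72, x* = 368.
With the rebate, buyers effectively pay Pb = Ps − 28, where Ps is the price sellers receive.
Demand in terms of Ps becomes xd = 440 − 1(Ps − 28) = 468 - Ps. Setting this equal to supply: 468 - Ps = -64 + 6Ps, so Ps = 76.
Buyers pay Pb = 76 − 28 = 48; x' = -64 + 6·76 = 392.
ΔCS = ½(368 + 392)(72 − 48) = 9120; ΔPS = ½(368 + 392)(76 − 72) = 1520.
Government spending = 28 × 392 = 10976.
Net change = 9120 + 1520 − 10976 = -336. The loss equals the DWL triangle ½·28·24.

Net change in total surplus = -$336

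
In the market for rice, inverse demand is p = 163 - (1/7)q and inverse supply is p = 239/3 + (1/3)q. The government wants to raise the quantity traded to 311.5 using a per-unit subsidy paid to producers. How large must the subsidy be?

Required subsidy s = 65 per unit

At q = 311.5, from the demand curve buyers pay pb = 163 − (1/7)·311.5 = 118.5; from the supply curve sellers need ps = 239/3 + (1/3)·311.5 = 183.5.
The subsidy must fill the gap: s = ps − pb = 183.5 − 118.5 = 65.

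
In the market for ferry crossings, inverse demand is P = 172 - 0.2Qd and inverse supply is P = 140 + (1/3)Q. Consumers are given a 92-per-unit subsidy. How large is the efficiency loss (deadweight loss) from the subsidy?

Deadweight loss = 7935

Pre-subsidy: 172 - 0.2Q = 140 + (1/3)Q gives Q* = 60 and P* = 160.
With the rebate, buyers effectively pay Pb = Ps − 92, where Ps is the price sellers receive.
On the curves, Pb = 172 - 0.2Q and Ps = 140 + (1/3)Q; the wedge Ps − Pb = 92 gives 140 + (1/3)Q − (172 - 0.2Q) = 92, so Q' = 232.5.
Then Pb = 172 − 0.2·232.5 = 125.5 and Ps = 140 + (1/3)·232.5 = 217.5.
The subsidy expands output by 232.5 − 60 = 172.5 past the efficient level; on those units the gap between marginal cost and willingness to pay runs from 0 up to 92.
DWL = ½ × 92 × 172.5 = 7935.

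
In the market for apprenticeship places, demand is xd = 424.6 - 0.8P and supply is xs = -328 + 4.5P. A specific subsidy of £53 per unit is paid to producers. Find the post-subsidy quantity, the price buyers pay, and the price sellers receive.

x' = 347; buyers pay £97; sellers receive £150

Pre-subsidy: 424.6 - 0.8P = -328 + 4.5P gives P* = 142, x* = 311.
With the subsidy, sellers receive Ps = Pb + 53 for each unit, where Pb is the price buyers pay.
Supply in terms of Pb becomes xs = -328 + 4.5(Pb + 53) = -89.5 + 4.5Pb. Setting this equal to demand: 424.6 - 0.8Pb = -89.5 + 4.5Pb, so Pb = 97.
Sellers receive Ps = 97 + 53 = 150; x' = 424.6 − 0.8·97 = 347.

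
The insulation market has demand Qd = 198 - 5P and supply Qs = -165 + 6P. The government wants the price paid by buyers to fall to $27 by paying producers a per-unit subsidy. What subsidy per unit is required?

At a buyer price of 27, quantity demanded is 198 − 5·27 = 63.
Sellers supply 63 only when they receive Ps with -165 + 6·Ps = 63, i.e. Ps = 38.
s = Ps − Pb = 38 − 27 = 11.

Required subsidy s = $11 per unit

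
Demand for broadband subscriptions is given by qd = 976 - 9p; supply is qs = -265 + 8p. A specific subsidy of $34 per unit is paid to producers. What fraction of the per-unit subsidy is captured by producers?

Producer share = 9/17

Pre-subsidy: 976 - 9p = -265 + 8p gives p* = 73, q* = 319.
With the subsidy, sellers receive ps = pb + 34 for each unit, where pb is the price buyers pay.
Supply in terms of pb becomes qs = -265 + 8(pb + 34) = 7 + 8pb. Setting this equal to demand: 976 - 9pb = 7 + 8pb, so pb = 57.
Sellers receive ps = 57 + 34 = 91; q' = 976 − 9·57 = 463.
Buyers' price falls by p* − pb = 73 − 57 = 16; sellers' price rises by ps − p* = 91 − 73 = 18.
So producers capture 18/34 = 9/17 of each unit of subsidy.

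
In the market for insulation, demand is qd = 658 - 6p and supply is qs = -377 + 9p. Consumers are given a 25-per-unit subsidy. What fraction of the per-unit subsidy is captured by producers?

Producer share = 0.4

Pre-subsidy: 658 - 6p = -377 + 9p gives p* = 69, q* = 244.
With the rebate, buyers effectively pay pb = ps − 25, where ps is the price sellers receive.
Demand in terms of ps becomes qd = 658 − 6(ps − 25) = 808 - 6ps. Setting this equal to supply: 808 - 6ps = -377 + 9ps, so ps = 79.
Buyers pay pb = 79 − 25 = 54; q' = -377 + 9·79 = 334.
Buyers' price falls by p* − pb = 69 − 54 = 15; sellers' price rises by ps − p* = 79 − 69 = 10.
So producers capture 10/25 = 0.4 of each unit of subsidy.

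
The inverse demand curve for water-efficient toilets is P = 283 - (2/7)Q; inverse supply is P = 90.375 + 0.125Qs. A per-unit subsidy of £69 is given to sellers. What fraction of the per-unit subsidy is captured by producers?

Pre-subsidy: 283 - (2/7)Q = 90.375 + 0.125Q gives Q* = 469 and P* = 149.
With the subsidy, sellers receive Ps = Pb + 69 for each unit, where Pb is the price buyers pay.
On the curves, Pb = 283 - (2/7)Q and Ps = 90.375 + 0.125Q; the wedge Ps − Pb = 69 gives 90.375 + 0.125Q − (283 - (2/7)Q) = 69, so Q' = 637.
Then Pb = 283 − (2/7)·637 = 101 and Ps = 90.375 + 0.125·637 = 170.
Buyers' price falls by P* − Pb = 149 − 101 = 48; sellers' price rises by Ps − P* = 170 − 149 = 21.
So producers capture 21/69 = 7/23 of each unit of subsidy.

Producer share = 7/23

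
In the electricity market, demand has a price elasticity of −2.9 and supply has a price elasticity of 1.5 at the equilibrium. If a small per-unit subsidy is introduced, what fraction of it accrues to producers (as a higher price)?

For a small subsidy around the equilibrium, the benefit split depends on the relative slopes, which at a point are proportional to the elasticities.
Buyer share = εs/(εs + |εd|) = 1.5/(1.5 + 2.9) = 15/44; seller share = |εd|/(εs + |εd|) = 29/44.
So producers capture 29/44 of the subsidy.

Producer share = 29/44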